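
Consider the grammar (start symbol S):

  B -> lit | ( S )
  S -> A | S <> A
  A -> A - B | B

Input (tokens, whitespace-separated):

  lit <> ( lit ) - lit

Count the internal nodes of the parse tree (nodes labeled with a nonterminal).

11

[S [S [A [B lit]]] <> [A [A [B ( [S [A [B lit]]] )]] - [B lit]]]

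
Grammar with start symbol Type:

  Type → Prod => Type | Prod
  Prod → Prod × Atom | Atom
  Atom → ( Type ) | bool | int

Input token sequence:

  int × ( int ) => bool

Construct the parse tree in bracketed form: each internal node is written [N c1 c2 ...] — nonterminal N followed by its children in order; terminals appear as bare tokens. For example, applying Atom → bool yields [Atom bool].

[Type [Prod [Prod [Atom int]] × [Atom ( [Type [Prod [Atom int]]] )]] => [Type [Prod [Atom bool]]]]

Type
Prod => Type
Prod × Atom => Type
Atom × Atom => Type
int × Atom => Type
int × ( Type ) => Type
int × ( Prod ) => Type
int × ( Atom ) => Type
int × ( int ) => Type
int × ( int ) => Prod
int × ( int ) => Atom
int × ( int ) => bool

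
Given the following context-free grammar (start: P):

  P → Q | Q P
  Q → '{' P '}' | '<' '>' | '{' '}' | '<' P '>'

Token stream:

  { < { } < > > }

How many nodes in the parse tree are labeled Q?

4

[P [Q { [P [Q < [P [Q { }] [P [Q < >]]] >]] }]]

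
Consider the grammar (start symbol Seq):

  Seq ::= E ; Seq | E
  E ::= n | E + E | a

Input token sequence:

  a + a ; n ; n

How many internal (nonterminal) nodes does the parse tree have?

8

[Seq [E [E a] + [E a]] ; [Seq [E n] ; [Seq [E n]]]]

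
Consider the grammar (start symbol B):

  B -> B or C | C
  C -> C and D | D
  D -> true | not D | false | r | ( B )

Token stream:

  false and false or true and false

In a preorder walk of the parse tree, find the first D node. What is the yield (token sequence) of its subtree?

false

[B [B [C [C [D false]] and [D false]]] or [C [C [D true]] and [D false]]]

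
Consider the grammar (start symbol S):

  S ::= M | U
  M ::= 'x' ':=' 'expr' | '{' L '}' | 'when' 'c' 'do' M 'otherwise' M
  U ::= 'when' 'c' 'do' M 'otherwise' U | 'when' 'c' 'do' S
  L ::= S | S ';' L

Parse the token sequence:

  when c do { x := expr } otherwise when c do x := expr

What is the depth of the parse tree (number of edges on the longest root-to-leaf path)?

[S [U when c do [M { [L [S [M x := expr]]] }] otherwise [U when c do [S [M x := expr]]]]]

6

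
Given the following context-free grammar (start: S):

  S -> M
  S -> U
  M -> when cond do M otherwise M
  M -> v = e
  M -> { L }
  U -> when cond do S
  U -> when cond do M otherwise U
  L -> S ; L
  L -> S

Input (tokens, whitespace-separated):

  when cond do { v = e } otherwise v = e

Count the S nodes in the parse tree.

2

[S [M when cond do [M { [L [S [M v = e]]] }] otherwise [M v = e]]]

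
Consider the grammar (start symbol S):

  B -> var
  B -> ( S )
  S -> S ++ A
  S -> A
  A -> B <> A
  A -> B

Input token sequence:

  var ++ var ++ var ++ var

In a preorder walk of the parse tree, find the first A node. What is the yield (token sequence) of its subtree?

[S [S [S [S [A [B var]]] ++ [A [B var]]] ++ [A [B var]]] ++ [A [B var]]]

var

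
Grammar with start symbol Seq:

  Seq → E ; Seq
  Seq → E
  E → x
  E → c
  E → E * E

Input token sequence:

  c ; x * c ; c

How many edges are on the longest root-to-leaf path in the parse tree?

[Seq [E c] ; [Seq [E [E x] * [E c]] ; [Seq [E c]]]]

4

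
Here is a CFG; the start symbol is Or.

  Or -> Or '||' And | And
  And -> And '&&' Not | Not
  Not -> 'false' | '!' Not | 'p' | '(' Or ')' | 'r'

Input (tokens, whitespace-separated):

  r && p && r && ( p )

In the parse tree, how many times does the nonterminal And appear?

5

[Or [And [And [And [And [Not r]] && [Not p]] && [Not r]] && [Not ( [Or [And [Not p]]] )]]]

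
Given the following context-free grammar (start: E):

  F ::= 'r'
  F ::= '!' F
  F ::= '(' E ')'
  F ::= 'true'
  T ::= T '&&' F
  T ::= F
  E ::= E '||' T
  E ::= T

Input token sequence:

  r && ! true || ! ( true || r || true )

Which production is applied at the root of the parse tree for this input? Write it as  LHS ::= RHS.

[E [E [T [T [F r]] && [F ! [F true]]]] || [T [F ! [F ( [E [E [E [T [F true]]] || [T [F r]]] || [T [F true]]] )]]]]

E ::= E '||' T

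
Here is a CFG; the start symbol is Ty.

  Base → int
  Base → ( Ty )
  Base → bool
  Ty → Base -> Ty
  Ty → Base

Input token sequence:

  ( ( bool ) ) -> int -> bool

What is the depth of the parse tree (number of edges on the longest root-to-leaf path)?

6

[Ty [Base ( [Ty [Base ( [Ty [Base bool]] )]] )] -> [Ty [Base int] -> [Ty [Base bool]]]]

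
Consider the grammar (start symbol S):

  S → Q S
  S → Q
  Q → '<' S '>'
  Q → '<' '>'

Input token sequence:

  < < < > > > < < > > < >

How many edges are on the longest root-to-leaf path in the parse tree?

[S [Q < [S [Q < [S [Q < >]] >]] >] [S [Q < [S [Q < >]] >] [S [Q < >]]]]

6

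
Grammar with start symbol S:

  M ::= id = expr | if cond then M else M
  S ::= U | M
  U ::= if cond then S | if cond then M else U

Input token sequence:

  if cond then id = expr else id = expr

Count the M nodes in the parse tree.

[S [M if cond then [M id = expr] else [M id = expr]]]

3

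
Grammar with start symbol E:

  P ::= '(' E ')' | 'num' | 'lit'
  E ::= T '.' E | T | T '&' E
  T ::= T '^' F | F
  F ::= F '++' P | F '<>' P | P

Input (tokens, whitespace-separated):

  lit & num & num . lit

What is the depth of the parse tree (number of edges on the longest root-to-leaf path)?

7

[E [T [F [P lit]]] & [E [T [F [P num]]] & [E [T [F [P num]]] . [E [T [F [P lit]]]]]]]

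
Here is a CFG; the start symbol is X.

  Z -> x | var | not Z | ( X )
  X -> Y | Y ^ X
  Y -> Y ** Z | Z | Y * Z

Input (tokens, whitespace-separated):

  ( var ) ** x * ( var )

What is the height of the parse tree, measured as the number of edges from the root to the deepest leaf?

8

[X [Y [Y [Y [Z ( [X [Y [Z var]]] )]] ** [Z x]] * [Z ( [X [Y [Z var]]] )]]]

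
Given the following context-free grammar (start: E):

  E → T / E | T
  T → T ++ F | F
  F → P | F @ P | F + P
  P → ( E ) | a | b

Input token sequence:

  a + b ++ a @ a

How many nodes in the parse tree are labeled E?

1

[E [T [T [F [F [P a]] + [P b]]] ++ [F [F [P a]] @ [P a]]]]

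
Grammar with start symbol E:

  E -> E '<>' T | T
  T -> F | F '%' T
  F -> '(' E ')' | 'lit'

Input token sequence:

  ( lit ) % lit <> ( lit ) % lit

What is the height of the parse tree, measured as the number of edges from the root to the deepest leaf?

[E [E [T [F ( [E [T [F lit]]] )] % [T [F lit]]]] <> [T [F ( [E [T [F lit]]] )] % [T [F lit]]]]

7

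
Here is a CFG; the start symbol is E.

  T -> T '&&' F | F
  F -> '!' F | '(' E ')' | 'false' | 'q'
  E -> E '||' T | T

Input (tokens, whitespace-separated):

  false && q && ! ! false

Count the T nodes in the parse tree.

[E [T [T [T [F false]] && [F q]] && [F ! [F ! [F false]]]]]

3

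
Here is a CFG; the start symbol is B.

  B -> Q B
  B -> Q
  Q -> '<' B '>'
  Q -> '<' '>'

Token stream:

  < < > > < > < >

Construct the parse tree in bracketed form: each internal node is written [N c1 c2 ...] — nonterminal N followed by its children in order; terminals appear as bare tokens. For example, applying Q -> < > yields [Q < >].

[B [Q < [B [Q < >]] >] [B [Q < >] [B [Q < >]]]]

B
Q B
< B > B
< Q > B
< < > > B
< < > > Q B
< < > > < > B
< < > > < > Q
< < > > < > < >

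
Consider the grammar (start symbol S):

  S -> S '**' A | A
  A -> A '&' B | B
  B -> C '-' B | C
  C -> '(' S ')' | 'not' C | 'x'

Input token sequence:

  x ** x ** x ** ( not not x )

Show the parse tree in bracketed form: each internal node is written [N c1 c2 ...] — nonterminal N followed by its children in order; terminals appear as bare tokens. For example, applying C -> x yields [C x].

[S [S [S [S [A [B [C x]]]] ** [A [B [C x]]]] ** [A [B [C x]]]] ** [A [B [C ( [S [A [B [C not [C not [C x]]]]]] )]]]]

S
S ** A
S ** A ** A
S ** A ** A ** A
A ** A ** A ** A
B ** A ** A ** A
C ** A ** A ** A
x ** A ** A ** A
x ** B ** A ** A
x ** C ** A ** A
x ** x ** A ** A
x ** x ** B ** A
x ** x ** C ** A
x ** x ** x ** A
x ** x ** x ** B
x ** x ** x ** C
x ** x ** x ** ( S )
x ** x ** x ** ( A )
x ** x ** x ** ( B )
x ** x ** x ** ( C )
x ** x ** x ** ( not C )
x ** x ** x ** ( not not C )
x ** x ** x ** ( not not x )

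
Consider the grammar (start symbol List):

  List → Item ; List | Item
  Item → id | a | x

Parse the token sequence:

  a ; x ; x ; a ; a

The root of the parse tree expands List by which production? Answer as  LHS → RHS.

[List [Item a] ; [List [Item x] ; [List [Item x] ; [List [Item a] ; [List [Item a]]]]]]

List → Item ; List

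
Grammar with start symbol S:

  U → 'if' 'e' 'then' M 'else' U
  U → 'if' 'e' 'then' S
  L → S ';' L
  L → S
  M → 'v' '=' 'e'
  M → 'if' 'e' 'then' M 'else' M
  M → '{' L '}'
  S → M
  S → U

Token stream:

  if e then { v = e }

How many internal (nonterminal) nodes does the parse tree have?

7

[S [U if e then [S [M { [L [S [M v = e]]] }]]]]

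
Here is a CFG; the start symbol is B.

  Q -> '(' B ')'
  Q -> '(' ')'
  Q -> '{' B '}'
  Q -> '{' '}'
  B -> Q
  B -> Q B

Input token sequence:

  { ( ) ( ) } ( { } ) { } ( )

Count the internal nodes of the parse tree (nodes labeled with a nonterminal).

14

[B [Q { [B [Q ( )] [B [Q ( )]]] }] [B [Q ( [B [Q { }]] )] [B [Q { }] [B [Q ( )]]]]]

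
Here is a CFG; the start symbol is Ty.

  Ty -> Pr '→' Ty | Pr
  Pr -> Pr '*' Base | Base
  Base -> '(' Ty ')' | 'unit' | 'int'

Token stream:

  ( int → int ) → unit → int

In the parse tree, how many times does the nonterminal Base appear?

5

[Ty [Pr [Base ( [Ty [Pr [Base int]] → [Ty [Pr [Base int]]]] )]] → [Ty [Pr [Base unit]] → [Ty [Pr [Base int]]]]]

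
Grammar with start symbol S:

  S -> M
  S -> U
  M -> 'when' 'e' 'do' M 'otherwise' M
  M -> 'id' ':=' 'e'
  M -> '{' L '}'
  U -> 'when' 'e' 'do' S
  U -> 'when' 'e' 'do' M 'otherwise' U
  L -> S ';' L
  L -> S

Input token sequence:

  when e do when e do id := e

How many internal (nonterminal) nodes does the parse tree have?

[S [U when e do [S [U when e do [S [M id := e]]]]]]

6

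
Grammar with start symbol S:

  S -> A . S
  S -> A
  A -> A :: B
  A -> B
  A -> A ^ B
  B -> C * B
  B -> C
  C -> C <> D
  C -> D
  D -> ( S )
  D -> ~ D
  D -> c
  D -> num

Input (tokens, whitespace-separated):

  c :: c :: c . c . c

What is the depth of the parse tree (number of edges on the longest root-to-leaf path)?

7

[S [A [A [A [B [C [D c]]]] :: [B [C [D c]]]] :: [B [C [D c]]]] . [S [A [B [C [D c]]]] . [S [A [B [C [D c]]]]]]]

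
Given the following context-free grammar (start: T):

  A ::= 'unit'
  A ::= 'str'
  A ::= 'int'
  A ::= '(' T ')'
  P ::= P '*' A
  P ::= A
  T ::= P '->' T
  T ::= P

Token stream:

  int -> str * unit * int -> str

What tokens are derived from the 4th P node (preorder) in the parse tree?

[T [P [A int]] -> [T [P [P [P [A str]] * [A unit]] * [A int]] -> [T [P [A str]]]]]

str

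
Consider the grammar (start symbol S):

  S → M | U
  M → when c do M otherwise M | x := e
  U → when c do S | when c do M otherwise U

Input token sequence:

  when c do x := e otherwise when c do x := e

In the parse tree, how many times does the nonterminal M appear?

[S [U when c do [M x := e] otherwise [U when c do [S [M x := e]]]]]

2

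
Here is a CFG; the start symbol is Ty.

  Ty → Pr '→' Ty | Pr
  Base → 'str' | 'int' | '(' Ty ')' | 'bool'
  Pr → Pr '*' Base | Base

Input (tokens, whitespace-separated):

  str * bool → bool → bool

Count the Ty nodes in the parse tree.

3

[Ty [Pr [Pr [Base str]] * [Base bool]] → [Ty [Pr [Base bool]] → [Ty [Pr [Base bool]]]]]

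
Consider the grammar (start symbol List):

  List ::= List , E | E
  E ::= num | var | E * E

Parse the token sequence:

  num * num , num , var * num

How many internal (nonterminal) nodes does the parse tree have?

[List [List [List [E [E num] * [E num]]] , [E num]] , [E [E var] * [E num]]]

10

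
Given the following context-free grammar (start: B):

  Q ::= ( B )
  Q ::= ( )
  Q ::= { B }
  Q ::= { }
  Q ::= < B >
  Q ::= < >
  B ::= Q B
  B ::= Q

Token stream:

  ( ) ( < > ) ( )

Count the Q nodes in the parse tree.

[B [Q ( )] [B [Q ( [B [Q < >]] )] [B [Q ( )]]]]

4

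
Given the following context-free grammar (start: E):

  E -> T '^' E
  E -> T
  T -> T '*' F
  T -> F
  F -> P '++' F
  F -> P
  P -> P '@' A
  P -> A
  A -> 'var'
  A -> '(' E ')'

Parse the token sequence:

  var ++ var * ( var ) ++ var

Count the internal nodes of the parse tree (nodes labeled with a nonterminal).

[E [T [T [F [P [A var]] ++ [F [P [A var]]]]] * [F [P [A ( [E [T [F [P [A var]]]]] )]] ++ [F [P [A var]]]]]]

20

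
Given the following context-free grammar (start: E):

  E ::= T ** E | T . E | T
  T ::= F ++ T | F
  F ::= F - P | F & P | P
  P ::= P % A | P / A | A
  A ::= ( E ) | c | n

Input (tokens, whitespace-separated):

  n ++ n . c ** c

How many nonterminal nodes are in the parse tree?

19

[E [T [F [P [A n]]] ++ [T [F [P [A n]]]]] . [E [T [F [P [A c]]]] ** [E [T [F [P [A c]]]]]]]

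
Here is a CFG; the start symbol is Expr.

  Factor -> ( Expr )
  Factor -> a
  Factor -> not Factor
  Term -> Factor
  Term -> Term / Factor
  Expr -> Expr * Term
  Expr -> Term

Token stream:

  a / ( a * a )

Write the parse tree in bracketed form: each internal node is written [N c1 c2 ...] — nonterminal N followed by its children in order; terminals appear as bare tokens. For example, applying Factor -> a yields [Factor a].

Expr
Term
Term / Factor
Factor / Factor
a / Factor
a / ( Expr )
a / ( Expr * Term )
a / ( Term * Term )
a / ( Factor * Term )
a / ( a * Term )
a / ( a * Factor )
a / ( a * a )

[Expr [Term [Term [Factor a]] / [Factor ( [Expr [Expr [Term [Factor a]]] * [Term [Factor a]]] )]]]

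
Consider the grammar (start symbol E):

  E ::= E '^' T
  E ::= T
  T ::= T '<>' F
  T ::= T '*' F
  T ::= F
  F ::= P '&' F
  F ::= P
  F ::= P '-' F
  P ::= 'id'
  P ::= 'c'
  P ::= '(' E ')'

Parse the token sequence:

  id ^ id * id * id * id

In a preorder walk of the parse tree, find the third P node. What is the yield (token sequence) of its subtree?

id

[E [E [T [F [P id]]]] ^ [T [T [T [T [F [P id]]] * [F [P id]]] * [F [P id]]] * [F [P id]]]]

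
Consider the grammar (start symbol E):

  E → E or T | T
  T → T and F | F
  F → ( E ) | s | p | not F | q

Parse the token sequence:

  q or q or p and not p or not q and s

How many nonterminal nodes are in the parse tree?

18

[E [E [E [E [T [F q]]] or [T [F q]]] or [T [T [F p]] and [F not [F p]]]] or [T [T [F not [F q]]] and [F s]]]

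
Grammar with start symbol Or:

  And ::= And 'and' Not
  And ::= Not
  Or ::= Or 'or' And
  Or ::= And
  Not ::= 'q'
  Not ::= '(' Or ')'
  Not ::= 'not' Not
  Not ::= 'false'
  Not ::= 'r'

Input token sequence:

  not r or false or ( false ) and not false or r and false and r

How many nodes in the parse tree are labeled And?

8

[Or [Or [Or [Or [And [Not not [Not r]]]] or [And [Not false]]] or [And [And [Not ( [Or [And [Not false]]] )]] and [Not not [Not false]]]] or [And [And [And [Not r]] and [Not false]] and [Not r]]]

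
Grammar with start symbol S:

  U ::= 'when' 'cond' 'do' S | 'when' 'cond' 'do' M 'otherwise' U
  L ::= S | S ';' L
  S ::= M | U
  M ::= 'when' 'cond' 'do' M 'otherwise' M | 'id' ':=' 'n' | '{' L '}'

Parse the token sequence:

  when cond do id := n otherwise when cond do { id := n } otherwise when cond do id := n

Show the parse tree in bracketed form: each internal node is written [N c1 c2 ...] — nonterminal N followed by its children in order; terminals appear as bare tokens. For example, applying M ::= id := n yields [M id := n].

S
U
when cond do M otherwise U
when cond do id := n otherwise U
when cond do id := n otherwise when cond do M otherwise U
when cond do id := n otherwise when cond do { L } otherwise U
when cond do id := n otherwise when cond do { S } otherwise U
when cond do id := n otherwise when cond do { M } otherwise U
when cond do id := n otherwise when cond do { id := n } otherwise U
when cond do id := n otherwise when cond do { id := n } otherwise when cond do S
when cond do id := n otherwise when cond do { id := n } otherwise when cond do M
when cond do id := n otherwise when cond do { id := n } otherwise when cond do id := n

[S [U when cond do [M id := n] otherwise [U when cond do [M { [L [S [M id := n]]] }] otherwise [U when cond do [S [M id := n]]]]]]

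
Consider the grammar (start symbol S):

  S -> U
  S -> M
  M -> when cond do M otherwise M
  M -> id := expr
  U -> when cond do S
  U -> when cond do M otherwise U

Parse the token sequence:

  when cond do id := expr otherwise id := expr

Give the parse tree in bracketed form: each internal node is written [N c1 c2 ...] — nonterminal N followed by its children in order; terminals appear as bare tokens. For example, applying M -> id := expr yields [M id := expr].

S
M
when cond do M otherwise M
when cond do id := expr otherwise M
when cond do id := expr otherwise id := expr

[S [M when cond do [M id := expr] otherwise [M id := expr]]]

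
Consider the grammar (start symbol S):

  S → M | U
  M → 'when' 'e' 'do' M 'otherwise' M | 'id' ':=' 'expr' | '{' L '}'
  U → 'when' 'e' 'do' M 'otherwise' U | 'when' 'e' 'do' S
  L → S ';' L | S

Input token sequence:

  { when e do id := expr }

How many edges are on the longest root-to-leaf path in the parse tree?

[S [M { [L [S [U when e do [S [M id := expr]]]]] }]]

7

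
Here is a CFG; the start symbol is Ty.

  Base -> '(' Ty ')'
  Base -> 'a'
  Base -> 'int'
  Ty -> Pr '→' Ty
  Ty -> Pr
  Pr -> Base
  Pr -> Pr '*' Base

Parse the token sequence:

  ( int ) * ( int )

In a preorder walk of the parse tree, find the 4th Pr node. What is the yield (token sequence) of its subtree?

int

[Ty [Pr [Pr [Base ( [Ty [Pr [Base int]]] )]] * [Base ( [Ty [Pr [Base int]]] )]]]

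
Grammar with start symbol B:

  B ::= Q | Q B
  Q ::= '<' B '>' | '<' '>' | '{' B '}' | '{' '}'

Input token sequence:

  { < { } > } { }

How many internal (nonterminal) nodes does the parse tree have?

8

[B [Q { [B [Q < [B [Q { }]] >]] }] [B [Q { }]]]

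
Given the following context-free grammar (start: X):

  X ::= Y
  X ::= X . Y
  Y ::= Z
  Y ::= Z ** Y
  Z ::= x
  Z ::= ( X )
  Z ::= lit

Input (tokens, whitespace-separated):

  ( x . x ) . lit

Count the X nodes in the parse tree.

4

[X [X [Y [Z ( [X [X [Y [Z x]]] . [Y [Z x]]] )]]] . [Y [Z lit]]]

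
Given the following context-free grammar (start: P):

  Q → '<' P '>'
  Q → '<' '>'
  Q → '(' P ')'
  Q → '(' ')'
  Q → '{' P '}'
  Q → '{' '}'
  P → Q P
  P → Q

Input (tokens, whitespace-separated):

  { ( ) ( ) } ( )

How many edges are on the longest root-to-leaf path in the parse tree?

[P [Q { [P [Q ( )] [P [Q ( )]]] }] [P [Q ( )]]]

5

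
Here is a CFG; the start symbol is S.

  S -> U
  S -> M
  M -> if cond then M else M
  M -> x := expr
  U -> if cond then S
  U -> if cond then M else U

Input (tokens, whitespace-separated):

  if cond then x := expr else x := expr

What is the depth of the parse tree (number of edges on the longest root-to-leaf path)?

3

[S [M if cond then [M x := expr] else [M x := expr]]]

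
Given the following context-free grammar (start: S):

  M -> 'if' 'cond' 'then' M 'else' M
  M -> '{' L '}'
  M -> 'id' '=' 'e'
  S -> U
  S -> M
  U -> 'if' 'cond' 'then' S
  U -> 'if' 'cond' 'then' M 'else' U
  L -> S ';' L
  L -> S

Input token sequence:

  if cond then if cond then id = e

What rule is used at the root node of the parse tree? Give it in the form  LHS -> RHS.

S -> U

[S [U if cond then [S [U if cond then [S [M id = e]]]]]]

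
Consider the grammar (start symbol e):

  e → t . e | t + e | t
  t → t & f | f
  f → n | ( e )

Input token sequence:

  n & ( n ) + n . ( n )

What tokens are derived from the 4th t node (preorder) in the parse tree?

[e [t [t [f n]] & [f ( [e [t [f n]]] )]] + [e [t [f n]] . [e [t [f ( [e [t [f n]]] )]]]]]

n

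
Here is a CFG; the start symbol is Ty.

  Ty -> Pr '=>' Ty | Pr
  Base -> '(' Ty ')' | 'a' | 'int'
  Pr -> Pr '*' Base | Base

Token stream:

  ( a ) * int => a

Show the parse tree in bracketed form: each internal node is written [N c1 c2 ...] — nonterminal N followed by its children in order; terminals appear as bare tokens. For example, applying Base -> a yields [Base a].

Ty
Pr => Ty
Pr * Base => Ty
Base * Base => Ty
( Ty ) * Base => Ty
( Pr ) * Base => Ty
( Base ) * Base => Ty
( a ) * Base => Ty
( a ) * int => Ty
( a ) * int => Pr
( a ) * int => Base
( a ) * int => a

[Ty [Pr [Pr [Base ( [Ty [Pr [Base a]]] )]] * [Base int]] => [Ty [Pr [Base a]]]]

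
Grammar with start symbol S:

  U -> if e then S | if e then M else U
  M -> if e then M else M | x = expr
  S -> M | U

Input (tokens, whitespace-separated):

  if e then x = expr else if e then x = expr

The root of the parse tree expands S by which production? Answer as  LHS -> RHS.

S -> U

[S [U if e then [M x = expr] else [U if e then [S [M x = expr]]]]]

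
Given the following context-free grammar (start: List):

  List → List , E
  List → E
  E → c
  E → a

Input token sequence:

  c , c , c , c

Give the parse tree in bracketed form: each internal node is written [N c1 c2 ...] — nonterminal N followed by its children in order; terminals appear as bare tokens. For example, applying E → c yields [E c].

[List [List [List [List [E c]] , [E c]] , [E c]] , [E c]]

List
List , E
List , E , E
List , E , E , E
E , E , E , E
c , E , E , E
c , c , E , E
c , c , c , E
c , c , c , c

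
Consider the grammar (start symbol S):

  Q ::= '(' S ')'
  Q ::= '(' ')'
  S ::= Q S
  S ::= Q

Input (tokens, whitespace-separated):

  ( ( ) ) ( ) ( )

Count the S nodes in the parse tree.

[S [Q ( [S [Q ( )]] )] [S [Q ( )] [S [Q ( )]]]]

4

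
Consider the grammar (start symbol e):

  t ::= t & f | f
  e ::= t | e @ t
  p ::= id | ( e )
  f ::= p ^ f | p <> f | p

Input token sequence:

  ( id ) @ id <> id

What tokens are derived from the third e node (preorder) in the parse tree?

[e [e [t [f [p ( [e [t [f [p id]]]] )]]]] @ [t [f [p id] <> [f [p id]]]]]

id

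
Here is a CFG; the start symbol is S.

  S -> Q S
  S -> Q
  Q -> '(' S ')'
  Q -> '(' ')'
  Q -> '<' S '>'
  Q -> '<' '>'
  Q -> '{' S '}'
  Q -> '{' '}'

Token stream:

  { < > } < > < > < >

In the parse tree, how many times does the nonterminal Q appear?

5

[S [Q { [S [Q < >]] }] [S [Q < >] [S [Q < >] [S [Q < >]]]]]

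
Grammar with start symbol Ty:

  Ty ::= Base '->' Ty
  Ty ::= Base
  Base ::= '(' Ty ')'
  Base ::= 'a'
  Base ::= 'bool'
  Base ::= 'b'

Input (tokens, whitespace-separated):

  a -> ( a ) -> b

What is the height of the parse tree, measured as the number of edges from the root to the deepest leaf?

5

[Ty [Base a] -> [Ty [Base ( [Ty [Base a]] )] -> [Ty [Base b]]]]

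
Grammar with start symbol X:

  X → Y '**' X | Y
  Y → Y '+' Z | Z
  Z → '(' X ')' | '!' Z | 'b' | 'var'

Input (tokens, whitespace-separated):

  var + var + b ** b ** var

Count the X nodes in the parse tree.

3

[X [Y [Y [Y [Z var]] + [Z var]] + [Z b]] ** [X [Y [Z b]] ** [X [Y [Z var]]]]]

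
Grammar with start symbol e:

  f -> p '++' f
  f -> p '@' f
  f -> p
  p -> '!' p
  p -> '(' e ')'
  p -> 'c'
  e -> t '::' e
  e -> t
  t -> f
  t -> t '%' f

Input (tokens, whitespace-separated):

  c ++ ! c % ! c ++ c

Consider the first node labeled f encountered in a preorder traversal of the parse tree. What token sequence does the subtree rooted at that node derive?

[e [t [t [f [p c] ++ [f [p ! [p c]]]]] % [f [p ! [p c]] ++ [f [p c]]]]]

c ++ ! c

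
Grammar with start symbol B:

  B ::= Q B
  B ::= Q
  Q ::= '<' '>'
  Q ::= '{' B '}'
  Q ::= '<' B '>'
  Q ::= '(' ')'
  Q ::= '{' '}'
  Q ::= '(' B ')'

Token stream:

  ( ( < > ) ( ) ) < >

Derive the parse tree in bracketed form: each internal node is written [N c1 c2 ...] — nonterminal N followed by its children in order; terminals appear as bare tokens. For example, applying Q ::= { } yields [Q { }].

B
Q B
( B ) B
( Q B ) B
( ( B ) B ) B
( ( Q ) B ) B
( ( < > ) B ) B
( ( < > ) Q ) B
( ( < > ) ( ) ) B
( ( < > ) ( ) ) Q
( ( < > ) ( ) ) < >

[B [Q ( [B [Q ( [B [Q < >]] )] [B [Q ( )]]] )] [B [Q < >]]]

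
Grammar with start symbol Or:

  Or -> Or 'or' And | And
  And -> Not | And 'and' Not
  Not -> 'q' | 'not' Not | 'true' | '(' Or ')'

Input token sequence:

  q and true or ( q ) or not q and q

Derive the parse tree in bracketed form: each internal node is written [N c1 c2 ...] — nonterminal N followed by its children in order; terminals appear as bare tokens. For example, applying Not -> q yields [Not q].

Or
Or or And
Or or And or And
And or And or And
And and Not or And or And
Not and Not or And or And
q and Not or And or And
q and true or And or And
q and true or Not or And
q and true or ( Or ) or And
q and true or ( And ) or And
q and true or ( Not ) or And
q and true or ( q ) or And
q and true or ( q ) or And and Not
q and true or ( q ) or Not and Not
q and true or ( q ) or not Not and Not
q and true or ( q ) or not q and Not
q and true or ( q ) or not q and q

[Or [Or [Or [And [And [Not q]] and [Not true]]] or [And [Not ( [Or [And [Not q]]] )]]] or [And [And [Not not [Not q]]] and [Not q]]]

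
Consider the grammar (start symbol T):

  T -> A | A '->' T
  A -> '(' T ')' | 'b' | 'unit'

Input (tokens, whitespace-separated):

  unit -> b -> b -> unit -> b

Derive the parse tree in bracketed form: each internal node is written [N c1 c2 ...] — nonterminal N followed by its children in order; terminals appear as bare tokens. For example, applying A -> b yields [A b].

[T [A unit] -> [T [A b] -> [T [A b] -> [T [A unit] -> [T [A b]]]]]]

T
A -> T
unit -> T
unit -> A -> T
unit -> b -> T
unit -> b -> A -> T
unit -> b -> b -> T
unit -> b -> b -> A -> T
unit -> b -> b -> unit -> T
unit -> b -> b -> unit -> A
unit -> b -> b -> unit -> b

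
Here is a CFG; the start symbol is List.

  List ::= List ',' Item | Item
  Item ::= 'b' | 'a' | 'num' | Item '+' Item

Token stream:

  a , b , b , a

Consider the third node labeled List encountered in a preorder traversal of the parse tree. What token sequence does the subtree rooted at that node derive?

a , b

[List [List [List [List [Item a]] , [Item b]] , [Item b]] , [Item a]]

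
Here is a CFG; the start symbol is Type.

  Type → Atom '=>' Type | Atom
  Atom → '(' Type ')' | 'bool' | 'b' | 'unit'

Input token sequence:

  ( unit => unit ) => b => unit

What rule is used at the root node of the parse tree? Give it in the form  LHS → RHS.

[Type [Atom ( [Type [Atom unit] => [Type [Atom unit]]] )] => [Type [Atom b] => [Type [Atom unit]]]]

Type → Atom '=>' Type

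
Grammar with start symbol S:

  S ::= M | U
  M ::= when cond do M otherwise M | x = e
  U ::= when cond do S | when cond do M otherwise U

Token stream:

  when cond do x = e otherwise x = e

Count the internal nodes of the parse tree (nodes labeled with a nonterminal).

4

[S [M when cond do [M x = e] otherwise [M x = e]]]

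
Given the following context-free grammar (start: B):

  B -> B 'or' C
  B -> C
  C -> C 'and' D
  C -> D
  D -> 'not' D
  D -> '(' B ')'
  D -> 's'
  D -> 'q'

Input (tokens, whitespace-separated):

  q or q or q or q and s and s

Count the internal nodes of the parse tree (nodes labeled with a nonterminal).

[B [B [B [B [C [D q]]] or [C [D q]]] or [C [D q]]] or [C [C [C [D q]] and [D s]] and [D s]]]

16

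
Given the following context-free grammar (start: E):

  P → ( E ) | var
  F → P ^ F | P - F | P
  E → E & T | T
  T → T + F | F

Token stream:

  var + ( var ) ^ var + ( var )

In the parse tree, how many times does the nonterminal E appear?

[E [T [T [T [F [P var]]] + [F [P ( [E [T [F [P var]]]] )] ^ [F [P var]]]] + [F [P ( [E [T [F [P var]]]] )]]]]

3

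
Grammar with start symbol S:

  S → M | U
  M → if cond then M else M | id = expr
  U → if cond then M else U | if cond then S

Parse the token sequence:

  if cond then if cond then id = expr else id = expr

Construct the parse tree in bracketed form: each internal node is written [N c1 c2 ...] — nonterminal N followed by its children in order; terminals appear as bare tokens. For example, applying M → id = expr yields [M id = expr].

[S [U if cond then [S [M if cond then [M id = expr] else [M id = expr]]]]]

S
U
if cond then S
if cond then M
if cond then if cond then M else M
if cond then if cond then id = expr else M
if cond then if cond then id = expr else id = expr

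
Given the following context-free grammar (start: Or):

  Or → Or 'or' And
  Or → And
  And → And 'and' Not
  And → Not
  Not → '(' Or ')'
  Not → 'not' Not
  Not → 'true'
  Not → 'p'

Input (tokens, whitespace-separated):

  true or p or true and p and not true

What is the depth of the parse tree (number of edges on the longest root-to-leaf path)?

[Or [Or [Or [And [Not true]]] or [And [Not p]]] or [And [And [And [Not true]] and [Not p]] and [Not not [Not true]]]]

5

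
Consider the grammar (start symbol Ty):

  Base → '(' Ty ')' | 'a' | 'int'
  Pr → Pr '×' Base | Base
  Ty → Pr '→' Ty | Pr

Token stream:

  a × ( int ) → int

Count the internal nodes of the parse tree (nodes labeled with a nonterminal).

[Ty [Pr [Pr [Base a]] × [Base ( [Ty [Pr [Base int]]] )]] → [Ty [Pr [Base int]]]]

11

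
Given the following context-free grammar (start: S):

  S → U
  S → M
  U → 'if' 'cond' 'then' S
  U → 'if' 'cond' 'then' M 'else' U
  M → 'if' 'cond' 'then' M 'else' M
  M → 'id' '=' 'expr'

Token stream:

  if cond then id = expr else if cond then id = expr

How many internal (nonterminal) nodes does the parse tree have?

6

[S [U if cond then [M id = expr] else [U if cond then [S [M id = expr]]]]]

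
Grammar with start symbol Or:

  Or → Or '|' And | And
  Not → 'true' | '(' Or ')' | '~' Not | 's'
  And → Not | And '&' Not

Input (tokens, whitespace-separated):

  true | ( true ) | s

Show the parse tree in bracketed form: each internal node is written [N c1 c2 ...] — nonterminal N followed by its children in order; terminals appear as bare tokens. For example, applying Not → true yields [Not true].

Or
Or | And
Or | And | And
And | And | And
Not | And | And
true | And | And
true | Not | And
true | ( Or ) | And
true | ( And ) | And
true | ( Not ) | And
true | ( true ) | And
true | ( true ) | Not
true | ( true ) | s

[Or [Or [Or [And [Not true]]] | [And [Not ( [Or [And [Not true]]] )]]] | [And [Not s]]]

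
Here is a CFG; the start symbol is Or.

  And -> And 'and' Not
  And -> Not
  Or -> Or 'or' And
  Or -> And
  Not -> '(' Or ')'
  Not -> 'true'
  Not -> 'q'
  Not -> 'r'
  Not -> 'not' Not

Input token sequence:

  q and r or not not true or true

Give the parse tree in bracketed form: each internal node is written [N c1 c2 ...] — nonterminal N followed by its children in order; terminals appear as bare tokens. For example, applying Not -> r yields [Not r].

Or
Or or And
Or or And or And
And or And or And
And and Not or And or And
Not and Not or And or And
q and Not or And or And
q and r or And or And
q and r or Not or And
q and r or not Not or And
q and r or not not Not or And
q and r or not not true or And
q and r or not not true or Not
q and r or not not true or true

[Or [Or [Or [And [And [Not q]] and [Not r]]] or [And [Not not [Not not [Not true]]]]] or [And [Not true]]]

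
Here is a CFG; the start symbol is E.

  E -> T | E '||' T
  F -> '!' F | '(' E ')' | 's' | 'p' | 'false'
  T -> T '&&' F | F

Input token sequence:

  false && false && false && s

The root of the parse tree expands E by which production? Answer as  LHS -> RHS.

E -> T

[E [T [T [T [T [F false]] && [F false]] && [F false]] && [F s]]]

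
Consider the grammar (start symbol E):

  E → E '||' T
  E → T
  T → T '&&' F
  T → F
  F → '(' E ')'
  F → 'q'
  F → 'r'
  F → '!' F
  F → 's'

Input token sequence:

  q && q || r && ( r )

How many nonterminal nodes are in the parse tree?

[E [E [T [T [F q]] && [F q]]] || [T [T [F r]] && [F ( [E [T [F r]]] )]]]

13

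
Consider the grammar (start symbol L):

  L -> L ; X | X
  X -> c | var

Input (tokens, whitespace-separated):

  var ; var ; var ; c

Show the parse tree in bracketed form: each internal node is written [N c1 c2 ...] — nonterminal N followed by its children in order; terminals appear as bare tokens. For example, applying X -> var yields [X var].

L
L ; X
L ; X ; X
L ; X ; X ; X
X ; X ; X ; X
var ; X ; X ; X
var ; var ; X ; X
var ; var ; var ; X
var ; var ; var ; c

[L [L [L [L [X var]] ; [X var]] ; [X var]] ; [X c]]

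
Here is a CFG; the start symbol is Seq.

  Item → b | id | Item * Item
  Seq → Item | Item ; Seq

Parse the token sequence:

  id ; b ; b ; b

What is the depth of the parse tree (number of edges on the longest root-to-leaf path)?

5

[Seq [Item id] ; [Seq [Item b] ; [Seq [Item b] ; [Seq [Item b]]]]]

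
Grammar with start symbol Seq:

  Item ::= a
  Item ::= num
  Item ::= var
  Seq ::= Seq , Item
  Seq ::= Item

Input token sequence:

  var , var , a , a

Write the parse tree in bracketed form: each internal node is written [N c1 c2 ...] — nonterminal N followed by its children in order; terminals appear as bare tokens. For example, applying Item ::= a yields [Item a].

Seq
Seq , Item
Seq , Item , Item
Seq , Item , Item , Item
Item , Item , Item , Item
var , Item , Item , Item
var , var , Item , Item
var , var , a , Item
var , var , a , a

[Seq [Seq [Seq [Seq [Item var]] , [Item var]] , [Item a]] , [Item a]]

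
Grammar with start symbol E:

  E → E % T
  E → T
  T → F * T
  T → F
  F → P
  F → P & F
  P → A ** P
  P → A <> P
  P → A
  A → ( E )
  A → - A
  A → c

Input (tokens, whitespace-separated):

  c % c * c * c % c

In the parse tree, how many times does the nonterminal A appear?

5

[E [E [E [T [F [P [A c]]]]] % [T [F [P [A c]]] * [T [F [P [A c]]] * [T [F [P [A c]]]]]]] % [T [F [P [A c]]]]]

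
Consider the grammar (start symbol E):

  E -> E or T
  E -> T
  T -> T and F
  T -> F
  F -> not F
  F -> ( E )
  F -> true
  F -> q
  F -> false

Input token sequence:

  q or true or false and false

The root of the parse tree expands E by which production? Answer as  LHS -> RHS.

E -> E or T

[E [E [E [T [F q]]] or [T [F true]]] or [T [T [F false]] and [F false]]]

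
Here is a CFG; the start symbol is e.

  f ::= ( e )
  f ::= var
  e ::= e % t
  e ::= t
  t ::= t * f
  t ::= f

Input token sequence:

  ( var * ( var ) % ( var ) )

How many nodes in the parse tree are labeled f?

6

[e [t [f ( [e [e [t [t [f var]] * [f ( [e [t [f var]]] )]]] % [t [f ( [e [t [f var]]] )]]] )]]]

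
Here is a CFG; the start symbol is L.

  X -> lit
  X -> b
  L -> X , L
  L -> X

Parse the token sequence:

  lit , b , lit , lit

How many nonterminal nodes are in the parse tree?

[L [X lit] , [L [X b] , [L [X lit] , [L [X lit]]]]]

8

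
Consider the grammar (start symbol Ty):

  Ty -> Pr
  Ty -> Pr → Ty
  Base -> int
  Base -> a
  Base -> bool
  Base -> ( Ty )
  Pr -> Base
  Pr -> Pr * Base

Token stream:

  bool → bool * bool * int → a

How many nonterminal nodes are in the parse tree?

[Ty [Pr [Base bool]] → [Ty [Pr [Pr [Pr [Base bool]] * [Base bool]] * [Base int]] → [Ty [Pr [Base a]]]]]

13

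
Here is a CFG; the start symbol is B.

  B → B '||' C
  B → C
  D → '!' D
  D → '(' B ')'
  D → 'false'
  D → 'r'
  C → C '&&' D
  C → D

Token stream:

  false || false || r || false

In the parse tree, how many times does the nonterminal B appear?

[B [B [B [B [C [D false]]] || [C [D false]]] || [C [D r]]] || [C [D false]]]

4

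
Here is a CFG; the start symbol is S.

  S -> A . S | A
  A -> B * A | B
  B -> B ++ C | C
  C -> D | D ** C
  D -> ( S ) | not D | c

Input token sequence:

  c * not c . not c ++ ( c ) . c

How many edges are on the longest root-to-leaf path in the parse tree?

11

[S [A [B [C [D c]]] * [A [B [C [D not [D c]]]]]] . [S [A [B [B [C [D not [D c]]]] ++ [C [D ( [S [A [B [C [D c]]]]] )]]]] . [S [A [B [C [D c]]]]]]]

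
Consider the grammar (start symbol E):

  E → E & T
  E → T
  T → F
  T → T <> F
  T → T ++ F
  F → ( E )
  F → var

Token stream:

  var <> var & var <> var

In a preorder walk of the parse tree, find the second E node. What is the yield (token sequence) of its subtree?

[E [E [T [T [F var]] <> [F var]]] & [T [T [F var]] <> [F var]]]

var <> var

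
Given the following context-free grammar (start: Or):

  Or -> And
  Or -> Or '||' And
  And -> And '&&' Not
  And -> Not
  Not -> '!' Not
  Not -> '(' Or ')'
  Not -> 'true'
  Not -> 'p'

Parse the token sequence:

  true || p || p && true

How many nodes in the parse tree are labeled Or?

[Or [Or [Or [And [Not true]]] || [And [Not p]]] || [And [And [Not p]] && [Not true]]]

3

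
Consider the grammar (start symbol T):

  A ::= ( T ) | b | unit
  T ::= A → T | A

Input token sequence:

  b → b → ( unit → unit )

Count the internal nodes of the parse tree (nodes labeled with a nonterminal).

[T [A b] → [T [A b] → [T [A ( [T [A unit] → [T [A unit]]] )]]]]

10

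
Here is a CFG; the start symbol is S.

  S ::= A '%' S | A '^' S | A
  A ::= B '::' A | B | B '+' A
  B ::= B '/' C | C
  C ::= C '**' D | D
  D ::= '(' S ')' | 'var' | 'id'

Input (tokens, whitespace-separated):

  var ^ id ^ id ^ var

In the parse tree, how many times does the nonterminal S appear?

4

[S [A [B [C [D var]]]] ^ [S [A [B [C [D id]]]] ^ [S [A [B [C [D id]]]] ^ [S [A [B [C [D var]]]]]]]]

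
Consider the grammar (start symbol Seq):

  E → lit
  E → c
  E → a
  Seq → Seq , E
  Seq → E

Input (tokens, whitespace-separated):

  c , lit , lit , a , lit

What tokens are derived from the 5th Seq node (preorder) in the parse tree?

[Seq [Seq [Seq [Seq [Seq [E c]] , [E lit]] , [E lit]] , [E a]] , [E lit]]

c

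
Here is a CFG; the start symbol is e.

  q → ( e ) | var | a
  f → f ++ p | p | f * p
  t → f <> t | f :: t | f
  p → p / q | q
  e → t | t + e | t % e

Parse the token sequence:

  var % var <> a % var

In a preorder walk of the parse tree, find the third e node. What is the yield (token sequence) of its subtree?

var

[e [t [f [p [q var]]]] % [e [t [f [p [q var]]] <> [t [f [p [q a]]]]] % [e [t [f [p [q var]]]]]]]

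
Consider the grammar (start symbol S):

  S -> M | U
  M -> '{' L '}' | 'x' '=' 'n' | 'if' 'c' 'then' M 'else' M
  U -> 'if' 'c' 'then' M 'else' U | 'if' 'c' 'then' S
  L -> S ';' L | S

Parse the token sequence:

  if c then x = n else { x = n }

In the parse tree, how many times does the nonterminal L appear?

1

[S [M if c then [M x = n] else [M { [L [S [M x = n]]] }]]]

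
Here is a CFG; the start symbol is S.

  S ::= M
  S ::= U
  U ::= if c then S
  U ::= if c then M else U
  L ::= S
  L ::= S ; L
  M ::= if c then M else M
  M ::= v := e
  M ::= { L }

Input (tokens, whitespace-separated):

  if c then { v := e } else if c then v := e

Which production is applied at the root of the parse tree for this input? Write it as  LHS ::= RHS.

S ::= U

[S [U if c then [M { [L [S [M v := e]]] }] else [U if c then [S [M v := e]]]]]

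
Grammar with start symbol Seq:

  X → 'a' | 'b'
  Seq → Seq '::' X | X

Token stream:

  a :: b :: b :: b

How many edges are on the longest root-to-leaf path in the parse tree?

[Seq [Seq [Seq [Seq [X a]] :: [X b]] :: [X b]] :: [X b]]

5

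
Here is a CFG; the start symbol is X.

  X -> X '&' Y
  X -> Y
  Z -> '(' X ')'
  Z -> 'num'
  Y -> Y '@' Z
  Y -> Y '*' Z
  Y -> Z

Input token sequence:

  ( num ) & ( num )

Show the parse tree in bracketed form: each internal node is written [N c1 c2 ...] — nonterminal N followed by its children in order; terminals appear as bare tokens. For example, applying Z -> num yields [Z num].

[X [X [Y [Z ( [X [Y [Z num]]] )]]] & [Y [Z ( [X [Y [Z num]]] )]]]

X
X & Y
Y & Y
Z & Y
( X ) & Y
( Y ) & Y
( Z ) & Y
( num ) & Y
( num ) & Z
( num ) & ( X )
( num ) & ( Y )
( num ) & ( Z )
( num ) & ( num )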